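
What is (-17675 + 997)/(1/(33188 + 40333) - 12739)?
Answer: 613091619/468292009 ≈ 1.3092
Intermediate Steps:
(-17675 + 997)/(1/(33188 + 40333) - 12739) = -16678/(1/73521 - 12739) = -16678/(-936584018/73521) = -16678*(-73521/936584018) = 613091619/468292009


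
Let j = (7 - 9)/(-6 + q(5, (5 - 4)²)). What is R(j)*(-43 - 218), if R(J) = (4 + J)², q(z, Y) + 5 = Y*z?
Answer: -4901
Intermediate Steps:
q(z, Y) = -5 + Y*z
j = ⅓ (j = (7 - 9)/(-6 + (-5 + (5 - 4)²*5)) = -2/(-6 + (-5 + 1²*5)) = -2/(-6 + (-5 + 1*5)) = -2/(-6 + (-5 + 5)) = -2/(-6 + 0) = -2/(-6) = -2*(-⅙) = ⅓ ≈ 0.33333)
R(j)*(-43 - 218) = (4 + ⅓)²*(-43 - 218) = (13/3)²*(-261) = (169/9)*(-261) = -4901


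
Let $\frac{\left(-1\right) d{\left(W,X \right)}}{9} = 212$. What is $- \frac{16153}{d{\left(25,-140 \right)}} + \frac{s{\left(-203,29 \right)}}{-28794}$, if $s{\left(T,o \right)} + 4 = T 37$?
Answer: $\frac{79908017}{9156492} \approx 8.7269$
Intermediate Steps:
$s{\left(T,o \right)} = -4 + 37 T$ ($s{\left(T,o \right)} = -4 + T 37 = -4 + 37 T$)
$d{\left(W,X \right)} = -1908$ ($d{\left(W,X \right)} = \left(-9\right) 212 = -1908$)
$- \frac{16153}{d{\left(25,-140 \right)}} + \frac{s{\left(-203,29 \right)}}{-28794} = - \frac{16153}{-1908} + \frac{-4 + 37 \left(-203\right)}{-28794} = \left(-16153\right) \left(- \frac{1}{1908}\right) + \left(-4 - 7511\right) \left(- \frac{1}{28794}\right) = \frac{16153}{1908} - - \frac{2505}{9598} = \frac{16153}{1908} + \frac{2505}{9598} = \frac{79908017}{9156492}$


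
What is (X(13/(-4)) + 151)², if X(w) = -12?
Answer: 19321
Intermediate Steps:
(X(13/(-4)) + 151)² = (-12 + 151)² = 139² = 19321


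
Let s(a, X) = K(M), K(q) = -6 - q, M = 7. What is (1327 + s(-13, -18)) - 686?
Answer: 628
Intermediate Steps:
s(a, X) = -13 (s(a, X) = -6 - 1*7 = -6 - 7 = -13)
(1327 + s(-13, -18)) - 686 = (1327 - 13) - 686 = 1314 - 686 = 628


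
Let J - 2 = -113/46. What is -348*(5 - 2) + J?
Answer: -48045/46 ≈ -1044.5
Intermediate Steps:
J = -21/46 (J = 2 - 113/46 = -21/46 ≈ -0.45652)
-348*(5 - 2) + J = -348*(5 - 2) - 21/46 = -348*3 - 21/46 = -116*9 - 21/46 = -1044 - 21/46 = -48045/46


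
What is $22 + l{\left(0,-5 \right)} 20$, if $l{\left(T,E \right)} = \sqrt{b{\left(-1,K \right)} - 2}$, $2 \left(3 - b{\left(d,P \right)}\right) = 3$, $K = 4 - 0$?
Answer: $22 + 10 i \sqrt{2} \approx 22.0 + 14.142 i$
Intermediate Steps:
$K = 4$ ($K = 4 + 0 = 4$)
$b{\left(d,P \right)} = \frac{3}{2}$ ($b{\left(d,P \right)} = 3 - \frac{3}{2} = \frac{3}{2}$)
$l{\left(T,E \right)} = \frac{i \sqrt{2}}{2}$ ($l{\left(T,E \right)} = \sqrt{\frac{3}{2} - 2} = \sqrt{- \frac{1}{2}} = \frac{i \sqrt{2}}{2}$)
$22 + l{\left(0,-5 \right)} 20 = 22 + \frac{i \sqrt{2}}{2} \cdot 20 = 22 + 10 i \sqrt{2}$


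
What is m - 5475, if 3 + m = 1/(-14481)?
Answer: -79326919/14481 ≈ -5478.0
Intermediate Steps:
m = -43444/14481 (m = -3 + 1/(-14481) = -3 - 1/14481 = -43444/14481 ≈ -3.0001)
m - 5475 = -43444/14481 - 5475 = -79326919/14481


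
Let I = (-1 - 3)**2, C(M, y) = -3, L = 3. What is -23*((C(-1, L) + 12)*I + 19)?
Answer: -3749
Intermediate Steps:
I = 16 (I = (-4)**2 = 16)
-23*((C(-1, L) + 12)*I + 19) = -23*((-3 + 12)*16 + 19) = -23*(9*16 + 19) = -23*(144 + 19) = -23*163 = -3749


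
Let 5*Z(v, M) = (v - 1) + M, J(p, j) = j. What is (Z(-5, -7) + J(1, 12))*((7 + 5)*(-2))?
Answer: -1128/5 ≈ -225.60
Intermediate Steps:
Z(v, M) = -⅕ + M/5 + v/5 (Z(v, M) = ((v - 1) + M)/5 = ((-1 + v) + M)/5 = (-1 + M + v)/5 = -⅕ + M/5 + v/5)
(Z(-5, -7) + J(1, 12))*((7 + 5)*(-2)) = ((-⅕ + (⅕)*(-7) + (⅕)*(-5)) + 12)*((7 + 5)*(-2)) = ((-⅕ - 7/5 - 1) + 12)*(12*(-2)) = (-13/5 + 12)*(-24) = (47/5)*(-24) = -1128/5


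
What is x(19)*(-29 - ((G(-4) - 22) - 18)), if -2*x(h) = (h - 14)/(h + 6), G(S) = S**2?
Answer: 1/2 ≈ 0.50000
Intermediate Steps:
x(h) = -(-14 + h)/(2*(6 + h)) (x(h) = -(h - 14)/(2*(h + 6)) = -(-14 + h)/(2*(6 + h)))
x(19)*(-29 - ((G(-4) - 22) - 18)) = ((14 - 1*19)/(2*(6 + 19)))*(-29 - (((-4)**2 - 22) - 18)) = ((1/2)*(14 - 19)/25)*(-29 - ((16 - 22) - 18)) = ((1/2)*(1/25)*(-5))*(-29 - (-6 - 18)) = -(-29 - 1*(-24))/10 = -(-29 + 24)/10 = -1/10*(-5) = 1/2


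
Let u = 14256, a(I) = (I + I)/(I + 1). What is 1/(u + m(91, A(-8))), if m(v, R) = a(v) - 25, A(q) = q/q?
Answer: 46/654717 ≈ 7.0259e-5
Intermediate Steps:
a(I) = 2*I/(1 + I) (a(I) = (2*I)/(1 + I) = 2*I/(1 + I))
A(q) = 1
m(v, R) = -25 + 2*v/(1 + v) (m(v, R) = 2*v/(1 + v) - 25 = -25 + 2*v/(1 + v))
1/(u + m(91, A(-8))) = 1/(14256 + (-25 - 23*91)/(1 + 91)) = 1/(14256 + (-25 - 2093)/92) = 1/(14256 + (1/92)*(-2118)) = 1/(14256 - 1059/46) = 1/(654717/46) = 46/654717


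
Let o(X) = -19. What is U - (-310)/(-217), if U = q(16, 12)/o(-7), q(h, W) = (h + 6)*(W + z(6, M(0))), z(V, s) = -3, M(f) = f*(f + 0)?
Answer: -1576/133 ≈ -11.850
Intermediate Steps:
M(f) = f² (M(f) = f*f = f²)
q(h, W) = (-3 + W)*(6 + h) (q(h, W) = (h + 6)*(W - 3) = (6 + h)*(-3 + W) = (-3 + W)*(6 + h))
U = -198/19 (U = (-18 - 3*16 + 6*12 + 12*16)/(-19) = (-18 - 48 + 72 + 192)*(-1/19) = 198*(-1/19) = -198/19 ≈ -10.421)
U - (-310)/(-217) = -198/19 - (-310)/(-217) = -198/19 - (-310)*(-1)/217 = -198/19 - 1*10/7 = -198/19 - 10/7 = -1576/133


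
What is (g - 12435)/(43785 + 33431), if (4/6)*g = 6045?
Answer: -6735/154432 ≈ -0.043611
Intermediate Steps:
g = 18135/2 (g = (3/2)*6045 = 18135/2 ≈ 9067.5)
(g - 12435)/(43785 + 33431) = (18135/2 - 12435)/(43785 + 33431) = -6735/2/77216 = -6735/2*1/77216 = -6735/154432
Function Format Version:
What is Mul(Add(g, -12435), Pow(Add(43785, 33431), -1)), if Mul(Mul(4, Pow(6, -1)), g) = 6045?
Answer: Rational(-6735, 154432) ≈ -0.043611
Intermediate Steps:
g = Rational(18135, 2) (g = Mul(Rational(3, 2), 6045) = Rational(18135, 2) ≈ 9067.5)
Mul(Add(g, -12435), Pow(Add(43785, 33431), -1)) = Mul(Add(Rational(18135, 2), -12435), Pow(Add(43785, 33431), -1)) = Mul(Rational(-6735, 2), Pow(77216, -1)) = Mul(Rational(-6735, 2), Rational(1, 77216)) = Rational(-6735, 154432)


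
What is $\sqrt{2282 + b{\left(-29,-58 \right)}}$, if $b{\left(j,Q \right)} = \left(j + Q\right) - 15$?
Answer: $2 \sqrt{545} \approx 46.69$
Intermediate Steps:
$b{\left(j,Q \right)} = -15 + Q + j$ ($b{\left(j,Q \right)} = \left(Q + j\right) - 15 = -15 + Q + j$)
$\sqrt{2282 + b{\left(-29,-58 \right)}} = \sqrt{2282 - 102} = \sqrt{2180} = 2 \sqrt{545}$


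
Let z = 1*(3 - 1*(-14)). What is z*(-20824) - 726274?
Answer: -1080282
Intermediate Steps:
z = 17 (z = 1*(3 + 14) = 1*17 = 17)
z*(-20824) - 726274 = 17*(-20824) - 726274 = -354008 - 726274 = -1080282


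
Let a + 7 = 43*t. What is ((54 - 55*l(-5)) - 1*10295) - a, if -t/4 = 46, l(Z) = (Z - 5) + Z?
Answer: -1497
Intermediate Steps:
l(Z) = -5 + 2*Z (l(Z) = (-5 + Z) + Z = -5 + 2*Z)
t = -184 (t = -4*46 = -184)
a = -7919 (a = -7 + 43*(-184) = -7 - 7912 = -7919)
((54 - 55*l(-5)) - 1*10295) - a = ((54 - 55*(-5 + 2*(-5))) - 1*10295) - 1*(-7919) = ((54 - 55*(-5 - 10)) - 10295) + 7919 = ((54 - 55*(-15)) - 10295) + 7919 = ((54 + 825) - 10295) + 7919 = (879 - 10295) + 7919 = -9416 + 7919 = -1497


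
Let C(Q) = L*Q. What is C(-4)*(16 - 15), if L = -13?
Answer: 52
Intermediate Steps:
C(Q) = -13*Q
C(-4)*(16 - 15) = (-13*(-4))*(16 - 15) = 52*1 = 52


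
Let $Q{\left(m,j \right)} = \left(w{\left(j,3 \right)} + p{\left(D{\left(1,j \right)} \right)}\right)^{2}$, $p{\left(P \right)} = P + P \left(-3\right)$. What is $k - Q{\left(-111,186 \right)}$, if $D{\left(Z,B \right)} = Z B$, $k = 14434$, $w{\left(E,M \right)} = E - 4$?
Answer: $-21666$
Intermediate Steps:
$w{\left(E,M \right)} = -4 + E$ ($w{\left(E,M \right)} = E - 4 = -4 + E$)
$D{\left(Z,B \right)} = B Z$
$p{\left(P \right)} = - 2 P$ ($p{\left(P \right)} = P - 3 P = - 2 P$)
$Q{\left(m,j \right)} = \left(-4 - j\right)^{2}$ ($Q{\left(m,j \right)} = \left(\left(-4 + j\right) - 2 j 1\right)^{2} = \left(\left(-4 + j\right) - 2 j\right)^{2} = \left(-4 - j\right)^{2}$)
$k - Q{\left(-111,186 \right)} = 14434 - \left(4 + 186\right)^{2} = 14434 - 190^{2} = 14434 - 36100 = -21666$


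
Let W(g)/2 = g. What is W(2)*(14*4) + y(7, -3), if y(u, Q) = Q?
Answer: 221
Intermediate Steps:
W(g) = 2*g
W(2)*(14*4) + y(7, -3) = (2*2)*(14*4) - 3 = 4*56 - 3 = 224 - 3 = 221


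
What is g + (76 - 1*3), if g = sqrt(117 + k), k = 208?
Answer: 73 + 5*sqrt(13) ≈ 91.028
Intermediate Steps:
g = 5*sqrt(13) (g = sqrt(117 + 208) = sqrt(325) = 5*sqrt(13) ≈ 18.028)
g + (76 - 1*3) = 5*sqrt(13) + (76 - 1*3) = 5*sqrt(13) + (76 - 3) = 5*sqrt(13) + 73 = 73 + 5*sqrt(13)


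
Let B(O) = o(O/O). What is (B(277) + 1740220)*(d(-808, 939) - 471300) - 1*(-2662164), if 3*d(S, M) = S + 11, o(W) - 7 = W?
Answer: -820629114808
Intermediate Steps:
o(W) = 7 + W
d(S, M) = 11/3 + S/3 (d(S, M) = (S + 11)/3 = (11 + S)/3 = 11/3 + S/3)
B(O) = 8 (B(O) = 7 + O/O = 7 + 1 = 8)
(B(277) + 1740220)*(d(-808, 939) - 471300) - 1*(-2662164) = (8 + 1740220)*((11/3 + (⅓)*(-808)) - 471300) - 1*(-2662164) = 1740228*((11/3 - 808/3) - 471300) + 2662164 = 1740228*(-797/3 - 471300) + 2662164 = 1740228*(-1414697/3) + 2662164 = -820631776972 + 2662164 = -820629114808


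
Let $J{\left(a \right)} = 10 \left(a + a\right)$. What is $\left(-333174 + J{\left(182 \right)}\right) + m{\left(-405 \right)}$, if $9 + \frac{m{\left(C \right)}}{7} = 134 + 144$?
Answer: $-327651$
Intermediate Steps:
$J{\left(a \right)} = 20 a$ ($J{\left(a \right)} = 10 \cdot 2 a = 20 a$)
$m{\left(C \right)} = 1883$ ($m{\left(C \right)} = -63 + 7 \left(134 + 144\right) = -63 + 7 \cdot 278 = -63 + 1946 = 1883$)
$\left(-333174 + J{\left(182 \right)}\right) + m{\left(-405 \right)} = \left(-333174 + 20 \cdot 182\right) + 1883 = \left(-333174 + 3640\right) + 1883 = -329534 + 1883 = -327651$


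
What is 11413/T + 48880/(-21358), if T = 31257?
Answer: -642041653/333793503 ≈ -1.9235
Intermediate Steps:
11413/T + 48880/(-21358) = 11413/31257 + 48880/(-21358) = 11413*(1/31257) + 48880*(-1/21358) = 11413/31257 - 24440/10679 = -642041653/333793503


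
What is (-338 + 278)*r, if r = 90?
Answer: -5400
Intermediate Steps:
(-338 + 278)*r = (-338 + 278)*90 = -60*90 = -5400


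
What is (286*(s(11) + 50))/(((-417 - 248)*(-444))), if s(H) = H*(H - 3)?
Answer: 3289/24605 ≈ 0.13367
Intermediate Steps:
s(H) = H*(-3 + H)
(286*(s(11) + 50))/(((-417 - 248)*(-444))) = (286*(11*(-3 + 11) + 50))/(((-417 - 248)*(-444))) = (286*(11*8 + 50))/((-665*(-444))) = (286*(88 + 50))/295260 = (286*138)*(1/295260) = 39468*(1/295260) = 3289/24605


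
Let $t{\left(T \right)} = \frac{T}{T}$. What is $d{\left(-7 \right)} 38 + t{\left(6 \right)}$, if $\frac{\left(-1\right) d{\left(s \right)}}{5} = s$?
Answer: $1331$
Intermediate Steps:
$d{\left(s \right)} = - 5 s$
$t{\left(T \right)} = 1$
$d{\left(-7 \right)} 38 + t{\left(6 \right)} = \left(-5\right) \left(-7\right) 38 + 1 = 35 \cdot 38 + 1 = 1330 + 1 = 1331$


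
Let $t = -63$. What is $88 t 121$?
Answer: $-670824$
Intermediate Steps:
$88 t 121 = 88 \left(-63\right) 121 = \left(-5544\right) 121 = -670824$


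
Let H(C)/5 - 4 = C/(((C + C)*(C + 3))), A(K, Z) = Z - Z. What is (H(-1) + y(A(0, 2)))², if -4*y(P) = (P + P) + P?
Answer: 7225/16 ≈ 451.56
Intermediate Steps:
A(K, Z) = 0
y(P) = -3*P/4 (y(P) = -((P + P) + P)/4 = -(2*P + P)/4 = -3*P/4)
H(C) = 20 + 5/(2*(3 + C)) (H(C) = 20 + 5*(C/(((C + C)*(C + 3)))) = 20 + 5*(C/(((2*C)*(3 + C)))) = 20 + 5*(C/((2*C*(3 + C)))) = 20 + 5*(C*(1/(2*C*(3 + C)))) = 20 + 5*(1/(2*(3 + C))) = 20 + 5/(2*(3 + C)))
(H(-1) + y(A(0, 2)))² = (5*(25 + 8*(-1))/(2*(3 - 1)) - ¾*0)² = ((5/2)*(25 - 8)/2 + 0)² = ((5/2)*(½)*17 + 0)² = (85/4 + 0)² = (85/4)² = 7225/16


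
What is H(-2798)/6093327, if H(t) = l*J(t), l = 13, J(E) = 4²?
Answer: 208/6093327 ≈ 3.4136e-5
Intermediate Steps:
J(E) = 16
H(t) = 208 (H(t) = 13*16 = 208)
H(-2798)/6093327 = 208/6093327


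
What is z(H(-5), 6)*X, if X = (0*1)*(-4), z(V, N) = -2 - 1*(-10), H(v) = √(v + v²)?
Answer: 0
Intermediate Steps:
z(V, N) = 8 (z(V, N) = -2 + 10 = 8)
X = 0 (X = 0*(-4) = 0)
z(H(-5), 6)*X = 8*0 = 0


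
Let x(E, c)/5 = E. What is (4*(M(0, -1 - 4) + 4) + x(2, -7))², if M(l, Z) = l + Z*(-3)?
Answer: 7396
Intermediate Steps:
x(E, c) = 5*E
M(l, Z) = l - 3*Z
(4*(M(0, -1 - 4) + 4) + x(2, -7))² = (4*((0 - 3*(-1 - 4)) + 4) + 5*2)² = (4*((0 - 3*(-5)) + 4) + 10)² = (4*((0 + 15) + 4) + 10)² = (4*(15 + 4) + 10)² = (4*19 + 10)² = (76 + 10)² = 86² = 7396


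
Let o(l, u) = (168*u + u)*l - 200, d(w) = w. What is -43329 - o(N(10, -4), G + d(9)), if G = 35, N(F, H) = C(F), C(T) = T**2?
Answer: -786729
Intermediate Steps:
N(F, H) = F**2
o(l, u) = -200 + 169*l*u (o(l, u) = (169*u)*l - 200 = 169*l*u - 200 = -200 + 169*l*u)
-43329 - o(N(10, -4), G + d(9)) = -43329 - (-200 + 169*10**2*(35 + 9)) = -43329 - (-200 + 169*100*44) = -43329 - (-200 + 743600) = -43329 - 1*743400 = -43329 - 743400 = -786729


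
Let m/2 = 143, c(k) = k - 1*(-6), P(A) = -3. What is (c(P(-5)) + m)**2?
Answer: 83521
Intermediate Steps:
c(k) = 6 + k (c(k) = k + 6 = 6 + k)
m = 286 (m = 2*143 = 286)
(c(P(-5)) + m)**2 = ((6 - 3) + 286)**2 = (3 + 286)**2 = 289**2 = 83521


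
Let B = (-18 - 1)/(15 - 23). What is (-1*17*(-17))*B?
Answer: 5491/8 ≈ 686.38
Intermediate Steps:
B = 19/8 (B = -19/(-8) = -19*(-⅛) = 19/8 ≈ 2.3750)
(-1*17*(-17))*B = (-1*17*(-17))*(19/8) = -17*(-17)*(19/8) = 289*(19/8) = 5491/8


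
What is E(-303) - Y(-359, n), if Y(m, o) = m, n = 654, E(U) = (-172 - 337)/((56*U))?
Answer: 6092021/16968 ≈ 359.03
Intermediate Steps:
E(U) = -509/(56*U)
E(-303) - Y(-359, n) = -509/56/(-303) - 1*(-359) = -509/56*(-1/303) + 359 = 509/16968 + 359 = 6092021/16968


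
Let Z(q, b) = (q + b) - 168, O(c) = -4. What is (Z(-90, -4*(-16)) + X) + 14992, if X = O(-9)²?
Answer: 14814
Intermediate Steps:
Z(q, b) = -168 + b + q (Z(q, b) = (b + q) - 168 = -168 + b + q)
X = 16 (X = (-4)² = 16)
(Z(-90, -4*(-16)) + X) + 14992 = ((-168 - 4*(-16) - 90) + 16) + 14992 = ((-168 + 64 - 90) + 16) + 14992 = (-194 + 16) + 14992 = -178 + 14992 = 14814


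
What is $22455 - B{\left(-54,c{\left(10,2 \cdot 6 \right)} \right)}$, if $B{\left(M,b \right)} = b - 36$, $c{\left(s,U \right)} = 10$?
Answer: $22481$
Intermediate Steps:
$B{\left(M,b \right)} = -36 + b$
$22455 - B{\left(-54,c{\left(10,2 \cdot 6 \right)} \right)} = 22455 - \left(-36 + 10\right) = 22455 - -26 = 22455 + 26 = 22481$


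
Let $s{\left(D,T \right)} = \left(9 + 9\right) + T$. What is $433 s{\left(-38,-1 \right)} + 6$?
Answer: $7367$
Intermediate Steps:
$s{\left(D,T \right)} = 18 + T$
$433 s{\left(-38,-1 \right)} + 6 = 433 \left(18 - 1\right) + 6 = 433 \cdot 17 + 6 = 7361 + 6 = 7367$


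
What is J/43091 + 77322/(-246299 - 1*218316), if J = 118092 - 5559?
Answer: 48952637493/20020724965 ≈ 2.4451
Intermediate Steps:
J = 112533
J/43091 + 77322/(-246299 - 1*218316) = 112533/43091 + 77322/(-246299 - 1*218316) = 112533*(1/43091) + 77322/(-246299 - 218316) = 112533/43091 + 77322/(-464615) = 112533/43091 + 77322*(-1/464615) = 112533/43091 - 77322/464615 = 48952637493/20020724965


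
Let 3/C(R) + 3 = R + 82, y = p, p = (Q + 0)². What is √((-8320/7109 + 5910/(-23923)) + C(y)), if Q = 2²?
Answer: I*√361742514824893943285/16156517665 ≈ 1.1772*I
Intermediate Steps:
Q = 4
p = 16 (p = (4 + 0)² = 4² = 16)
y = 16
C(R) = 3/(79 + R) (C(R) = 3/(-3 + (R + 82)) = 3/(-3 + (82 + R)) = 3/(79 + R))
√((-8320/7109 + 5910/(-23923)) + C(y)) = √((-8320/7109 + 5910/(-23923)) + 3/(79 + 16)) = √((-8320*1/7109 + 5910*(-1/23923)) + 3/95) = √((-8320/7109 - 5910/23923) + 3*(1/95)) = √(-241053550/170068607 + 3/95) = √(-22389881429/16156517665) = I*√361742514824893943285/16156517665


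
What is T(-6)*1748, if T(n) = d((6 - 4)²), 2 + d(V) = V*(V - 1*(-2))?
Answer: 38456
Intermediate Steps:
d(V) = -2 + V*(2 + V) (d(V) = -2 + V*(V - 1*(-2)) = -2 + V*(V + 2) = -2 + V*(2 + V))
T(n) = 22 (T(n) = -2 + ((6 - 4)²)² + 2*(6 - 4)² = -2 + (2²)² + 2*2² = -2 + 4² + 2*4 = -2 + 16 + 8 = 22)
T(-6)*1748 = 22*1748 = 38456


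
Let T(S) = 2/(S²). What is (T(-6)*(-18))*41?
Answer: -41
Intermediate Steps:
T(S) = 2/S²
(T(-6)*(-18))*41 = ((2/(-6)²)*(-18))*41 = ((2*(1/36))*(-18))*41 = ((1/18)*(-18))*41 = -1*41 = -41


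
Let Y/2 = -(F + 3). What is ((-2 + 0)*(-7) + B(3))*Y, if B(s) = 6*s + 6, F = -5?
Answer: 152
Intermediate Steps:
B(s) = 6 + 6*s
Y = 4 (Y = 2*(-(-5 + 3)) = 2*(-1*(-2)) = 2*2 = 4)
((-2 + 0)*(-7) + B(3))*Y = ((-2 + 0)*(-7) + (6 + 6*3))*4 = (-2*(-7) + (6 + 18))*4 = (14 + 24)*4 = 38*4 = 152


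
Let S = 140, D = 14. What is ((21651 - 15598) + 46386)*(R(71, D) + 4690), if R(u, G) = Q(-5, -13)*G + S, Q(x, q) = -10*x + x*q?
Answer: 337707160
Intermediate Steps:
Q(x, q) = -10*x + q*x
R(u, G) = 140 + 115*G (R(u, G) = (-5*(-10 - 13))*G + 140 = (-5*(-23))*G + 140 = 115*G + 140 = 140 + 115*G)
((21651 - 15598) + 46386)*(R(71, D) + 4690) = ((21651 - 15598) + 46386)*((140 + 115*14) + 4690) = (6053 + 46386)*((140 + 1610) + 4690) = 52439*(1750 + 4690) = 52439*6440 = 337707160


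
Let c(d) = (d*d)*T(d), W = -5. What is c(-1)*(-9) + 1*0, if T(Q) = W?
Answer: 45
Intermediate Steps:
T(Q) = -5
c(d) = -5*d² (c(d) = (d*d)*(-5) = d²*(-5) = -5*d²)
c(-1)*(-9) + 1*0 = -5*(-1)²*(-9) + 1*0 = -5*1*(-9) + 0 = -5*(-9) + 0 = 45 + 0 = 45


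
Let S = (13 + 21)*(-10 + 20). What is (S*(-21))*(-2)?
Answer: 14280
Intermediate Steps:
S = 340 (S = 34*10 = 340)
(S*(-21))*(-2) = (340*(-21))*(-2) = -7140*(-2) = 14280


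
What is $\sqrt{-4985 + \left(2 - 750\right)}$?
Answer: $21 i \sqrt{13} \approx 75.717 i$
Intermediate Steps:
$\sqrt{-4985 + \left(2 - 750\right)} = \sqrt{-4985 - 748} = \sqrt{-5733} = 21 i \sqrt{13}$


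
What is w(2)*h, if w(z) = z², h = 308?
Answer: 1232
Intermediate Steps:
w(2)*h = 2²*308 = 4*308 = 1232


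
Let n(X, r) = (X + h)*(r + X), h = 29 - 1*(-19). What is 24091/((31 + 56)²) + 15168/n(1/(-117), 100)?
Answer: 3154122457423/497206739565 ≈ 6.3437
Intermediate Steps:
h = 48 (h = 29 + 19 = 48)
n(X, r) = (48 + X)*(X + r) (n(X, r) = (X + 48)*(r + X) = (48 + X)*(X + r))
24091/((31 + 56)²) + 15168/n(1/(-117), 100) = 24091/((31 + 56)²) + 15168/((1/(-117))² + 48/(-117) + 48*100 + 100/(-117)) = 24091/(87²) + 15168/((-1/117)² + 48*(-1/117) + 4800 - 1/117*100) = 24091/7569 + 15168/(1/13689 - 16/39 + 4800 - 100/117) = 24091*(1/7569) + 15168/(65689885/13689) = 24091/7569 + 15168*(13689/65689885) = 24091/7569 + 207634752/65689885 = 3154122457423/497206739565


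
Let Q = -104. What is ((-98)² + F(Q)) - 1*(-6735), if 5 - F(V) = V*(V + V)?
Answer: -5288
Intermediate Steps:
F(V) = 5 - 2*V² (F(V) = 5 - V*(V + V) = 5 - V*2*V = 5 - 2*V²)
((-98)² + F(Q)) - 1*(-6735) = ((-98)² + (5 - 2*(-104)²)) - 1*(-6735) = (9604 + (5 - 2*10816)) + 6735 = (9604 + (5 - 21632)) + 6735 = (9604 - 21627) + 6735 = -12023 + 6735 = -5288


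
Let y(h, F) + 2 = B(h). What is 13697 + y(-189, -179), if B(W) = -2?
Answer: 13693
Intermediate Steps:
y(h, F) = -4 (y(h, F) = -2 - 2 = -4)
13697 + y(-189, -179) = 13697 - 4 = 13693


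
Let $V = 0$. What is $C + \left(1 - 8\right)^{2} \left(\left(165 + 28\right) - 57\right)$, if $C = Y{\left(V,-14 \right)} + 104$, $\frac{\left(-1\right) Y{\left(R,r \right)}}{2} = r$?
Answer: $6796$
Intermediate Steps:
$Y{\left(R,r \right)} = - 2 r$
$C = 132$ ($C = \left(-2\right) \left(-14\right) + 104 = 28 + 104 = 132$)
$C + \left(1 - 8\right)^{2} \left(\left(165 + 28\right) - 57\right) = 132 + \left(1 - 8\right)^{2} \left(\left(165 + 28\right) - 57\right) = 132 + \left(-7\right)^{2} \left(193 - 57\right) = 132 + 49 \cdot 136 = 132 + 6664 = 6796$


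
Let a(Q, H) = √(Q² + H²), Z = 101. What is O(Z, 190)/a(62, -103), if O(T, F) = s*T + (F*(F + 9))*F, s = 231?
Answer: 7207231*√14453/14453 ≈ 59950.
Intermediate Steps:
a(Q, H) = √(H² + Q²)
O(T, F) = 231*T + F²*(9 + F) (O(T, F) = 231*T + (F*(F + 9))*F = 231*T + (F*(9 + F))*F = 231*T + F²*(9 + F))
O(Z, 190)/a(62, -103) = (190³ + 9*190² + 231*101)/(√((-103)² + 62²)) = (6859000 + 9*36100 + 23331)/(√(10609 + 3844)) = (6859000 + 324900 + 23331)/(√14453) = 7207231*(√14453/14453) = 7207231*√14453/14453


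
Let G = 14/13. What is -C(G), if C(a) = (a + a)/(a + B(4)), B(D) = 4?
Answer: -14/33 ≈ -0.42424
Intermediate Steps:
G = 14/13 (G = 14*(1/13) = 14/13 ≈ 1.0769)
C(a) = 2*a/(4 + a) (C(a) = (a + a)/(a + 4) = (2*a)/(4 + a) = 2*a/(4 + a))
-C(G) = -2*14/(13*(4 + 14/13)) = -2*14/(13*66/13) = -2*14*13/(13*66) = -1*14/33 = -14/33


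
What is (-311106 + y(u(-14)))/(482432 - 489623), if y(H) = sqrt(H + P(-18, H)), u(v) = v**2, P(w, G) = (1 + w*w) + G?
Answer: 103702/2397 - sqrt(717)/7191 ≈ 43.260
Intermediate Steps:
P(w, G) = 1 + G + w**2 (P(w, G) = (1 + w**2) + G = 1 + G + w**2)
y(H) = sqrt(325 + 2*H) (y(H) = sqrt(H + (1 + H + (-18)**2)) = sqrt(H + (1 + H + 324)) = sqrt(H + (325 + H)) = sqrt(325 + 2*H))
(-311106 + y(u(-14)))/(482432 - 489623) = (-311106 + sqrt(325 + 2*(-14)**2))/(482432 - 489623) = (-311106 + sqrt(325 + 2*196))/(-7191) = (-311106 + sqrt(325 + 392))*(-1/7191) = (-311106 + sqrt(717))*(-1/7191) = 103702/2397 - sqrt(717)/7191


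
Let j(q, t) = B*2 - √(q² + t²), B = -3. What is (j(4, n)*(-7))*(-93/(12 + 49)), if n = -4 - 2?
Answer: -3906/61 - 1302*√13/61 ≈ -140.99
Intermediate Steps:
n = -6
j(q, t) = -6 - √(q² + t²) (j(q, t) = -3*2 - √(q² + t²) = -6 - √(q² + t²))
(j(4, n)*(-7))*(-93/(12 + 49)) = ((-6 - √(4² + (-6)²))*(-7))*(-93/(12 + 49)) = ((-6 - √(16 + 36))*(-7))*(-93/61) = ((-6 - √52)*(-7))*(-93*1/61) = ((-6 - 2*√13)*(-7))*(-93/61) = (42 + 14*√13)*(-93/61) = -3906/61 - 1302*√13/61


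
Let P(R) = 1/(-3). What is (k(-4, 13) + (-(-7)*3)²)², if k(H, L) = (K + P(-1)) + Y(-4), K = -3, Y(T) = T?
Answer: 1692601/9 ≈ 1.8807e+5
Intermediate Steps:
P(R) = -⅓
k(H, L) = -22/3 (k(H, L) = (-3 - ⅓) - 4 = -10/3 - 4 = -22/3)
(k(-4, 13) + (-(-7)*3)²)² = (-22/3 + (-(-7)*3)²)² = (-22/3 + (-7*(-3))²)² = (-22/3 + 21²)² = (-22/3 + 441)² = (1301/3)² = 1692601/9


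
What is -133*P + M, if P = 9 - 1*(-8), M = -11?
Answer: -2272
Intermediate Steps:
P = 17 (P = 9 + 8 = 17)
-133*P + M = -133*17 - 11 = -2261 - 11 = -2272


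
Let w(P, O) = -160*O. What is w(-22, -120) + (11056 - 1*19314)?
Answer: 10942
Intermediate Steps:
w(-22, -120) + (11056 - 1*19314) = -160*(-120) + (11056 - 1*19314) = 19200 + (11056 - 19314) = 19200 - 8258 = 10942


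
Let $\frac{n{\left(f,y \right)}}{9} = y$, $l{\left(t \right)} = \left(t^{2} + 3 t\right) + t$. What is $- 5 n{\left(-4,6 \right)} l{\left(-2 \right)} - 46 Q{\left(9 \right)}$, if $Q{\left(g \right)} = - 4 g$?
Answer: $2736$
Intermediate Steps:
$l{\left(t \right)} = t^{2} + 4 t$
$n{\left(f,y \right)} = 9 y$
$- 5 n{\left(-4,6 \right)} l{\left(-2 \right)} - 46 Q{\left(9 \right)} = - 5 \cdot 9 \cdot 6 \left(- 2 \left(4 - 2\right)\right) - 46 \left(\left(-4\right) 9\right) = \left(-5\right) 54 \left(\left(-2\right) 2\right) - -1656 = \left(-270\right) \left(-4\right) + 1656 = 1080 + 1656 = 2736$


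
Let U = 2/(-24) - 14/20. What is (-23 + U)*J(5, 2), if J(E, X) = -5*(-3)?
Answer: -1427/4 ≈ -356.75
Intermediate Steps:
J(E, X) = 15
U = -47/60 (U = 2*(-1/24) - 14*1/20 = -1/12 - 7/10 = -47/60 ≈ -0.78333)
(-23 + U)*J(5, 2) = (-23 - 47/60)*15 = -1427/60*15 = -1427/4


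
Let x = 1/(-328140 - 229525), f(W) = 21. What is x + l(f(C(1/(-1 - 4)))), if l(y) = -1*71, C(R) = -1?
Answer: -39594216/557665 ≈ -71.000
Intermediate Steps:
x = -1/557665 (x = 1/(-557665) = -1/557665 ≈ -1.7932e-6)
l(y) = -71
x + l(f(C(1/(-1 - 4)))) = -1/557665 - 71 = -39594216/557665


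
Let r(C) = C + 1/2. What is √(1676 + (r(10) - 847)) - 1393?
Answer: -1393 + √3358/2 ≈ -1364.0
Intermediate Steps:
r(C) = ½ + C (r(C) = C + ½ = ½ + C)
√(1676 + (r(10) - 847)) - 1393 = √(1676 + ((½ + 10) - 847)) - 1393 = √(1676 + (21/2 - 847)) - 1393 = √(1676 - 1673/2) - 1393 = √(1679/2) - 1393 = √3358/2 - 1393 = -1393 + √3358/2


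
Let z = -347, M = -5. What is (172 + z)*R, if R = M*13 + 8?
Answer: 9975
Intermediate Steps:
R = -57 (R = -5*13 + 8 = -65 + 8 = -57)
(172 + z)*R = (172 - 347)*(-57) = -175*(-57) = 9975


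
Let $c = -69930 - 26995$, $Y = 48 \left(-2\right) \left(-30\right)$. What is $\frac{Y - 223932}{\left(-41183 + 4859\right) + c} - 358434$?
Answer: $- \frac{47760751014}{133249} \approx -3.5843 \cdot 10^{5}$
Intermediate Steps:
$Y = 2880$ ($Y = \left(-96\right) \left(-30\right) = 2880$)
$c = -96925$
$\frac{Y - 223932}{\left(-41183 + 4859\right) + c} - 358434 = \frac{2880 - 223932}{\left(-41183 + 4859\right) - 96925} - 358434 = - \frac{221052}{-36324 - 96925} - 358434 = - \frac{221052}{-133249} - 358434 = \left(-221052\right) \left(- \frac{1}{133249}\right) - 358434 = \frac{221052}{133249} - 358434 = - \frac{47760751014}{133249}$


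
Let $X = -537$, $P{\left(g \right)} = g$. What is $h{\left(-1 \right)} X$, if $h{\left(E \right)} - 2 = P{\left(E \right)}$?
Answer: $-537$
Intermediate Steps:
$h{\left(E \right)} = 2 + E$
$h{\left(-1 \right)} X = \left(2 - 1\right) \left(-537\right) = 1 \left(-537\right) = -537$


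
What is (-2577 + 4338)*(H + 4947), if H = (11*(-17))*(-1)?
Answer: 9040974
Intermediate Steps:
H = 187 (H = -187*(-1) = 187)
(-2577 + 4338)*(H + 4947) = (-2577 + 4338)*(187 + 4947) = 1761*5134 = 9040974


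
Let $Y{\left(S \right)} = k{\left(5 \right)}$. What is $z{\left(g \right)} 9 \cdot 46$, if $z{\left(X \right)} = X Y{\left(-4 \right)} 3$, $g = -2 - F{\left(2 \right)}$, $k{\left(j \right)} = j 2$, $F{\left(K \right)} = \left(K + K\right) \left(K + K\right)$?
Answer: $-223560$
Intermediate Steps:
$F{\left(K \right)} = 4 K^{2}$ ($F{\left(K \right)} = 2 K 2 K = 4 K^{2}$)
$k{\left(j \right)} = 2 j$
$Y{\left(S \right)} = 10$ ($Y{\left(S \right)} = 2 \cdot 5 = 10$)
$g = -18$ ($g = -2 - 4 \cdot 2^{2} = -2 - 4 \cdot 4 = -2 - 16 = -18$)
$z{\left(X \right)} = 30 X$ ($z{\left(X \right)} = X 10 \cdot 3 = 10 X 3 = 30 X$)
$z{\left(g \right)} 9 \cdot 46 = 30 \left(-18\right) 9 \cdot 46 = \left(-540\right) 9 \cdot 46 = \left(-4860\right) 46 = -223560$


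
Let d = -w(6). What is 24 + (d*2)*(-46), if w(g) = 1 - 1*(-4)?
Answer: 484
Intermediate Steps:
w(g) = 5 (w(g) = 1 + 4 = 5)
d = -5 (d = -1*5 = -5)
24 + (d*2)*(-46) = 24 - 5*2*(-46) = 24 - 10*(-46) = 24 + 460 = 484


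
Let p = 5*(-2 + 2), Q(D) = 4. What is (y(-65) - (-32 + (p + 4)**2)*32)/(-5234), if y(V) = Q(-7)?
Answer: -258/2617 ≈ -0.098586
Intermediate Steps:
y(V) = 4
p = 0 (p = 5*0 = 0)
(y(-65) - (-32 + (p + 4)**2)*32)/(-5234) = (4 - (-32 + (0 + 4)**2)*32)/(-5234) = (4 - (-32 + 4**2)*32)*(-1/5234) = (4 - (-32 + 16)*32)*(-1/5234) = (4 - (-16)*32)*(-1/5234) = (4 - 1*(-512))*(-1/5234) = (4 + 512)*(-1/5234) = 516*(-1/5234) = -258/2617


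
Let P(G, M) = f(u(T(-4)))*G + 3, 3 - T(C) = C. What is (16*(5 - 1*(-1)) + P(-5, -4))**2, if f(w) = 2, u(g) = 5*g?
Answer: 7921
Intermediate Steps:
T(C) = 3 - C
P(G, M) = 3 + 2*G (P(G, M) = 2*G + 3 = 3 + 2*G)
(16*(5 - 1*(-1)) + P(-5, -4))**2 = (16*(5 - 1*(-1)) + (3 + 2*(-5)))**2 = (16*(5 + 1) + (3 - 10))**2 = (16*6 - 7)**2 = (96 - 7)**2 = 89**2 = 7921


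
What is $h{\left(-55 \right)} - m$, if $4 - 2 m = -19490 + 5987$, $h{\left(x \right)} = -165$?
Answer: $- \frac{13837}{2} \approx -6918.5$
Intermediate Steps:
$m = \frac{13507}{2}$ ($m = 2 - \frac{-19490 + 5987}{2} = 2 - - \frac{13503}{2} = 2 + \frac{13503}{2} = \frac{13507}{2} \approx 6753.5$)
$h{\left(-55 \right)} - m = -165 - \frac{13507}{2} = - \frac{13837}{2}$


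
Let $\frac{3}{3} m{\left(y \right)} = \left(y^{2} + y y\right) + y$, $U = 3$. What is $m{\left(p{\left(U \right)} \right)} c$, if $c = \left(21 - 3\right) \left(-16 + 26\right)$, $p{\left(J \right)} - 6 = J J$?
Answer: $83700$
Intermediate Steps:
$p{\left(J \right)} = 6 + J^{2}$ ($p{\left(J \right)} = 6 + J J = 6 + J^{2}$)
$c = 180$ ($c = 18 \cdot 10 = 180$)
$m{\left(y \right)} = y + 2 y^{2}$ ($m{\left(y \right)} = \left(y^{2} + y y\right) + y = \left(y^{2} + y^{2}\right) + y = 2 y^{2} + y = y + 2 y^{2}$)
$m{\left(p{\left(U \right)} \right)} c = \left(6 + 3^{2}\right) \left(1 + 2 \left(6 + 3^{2}\right)\right) 180 = \left(6 + 9\right) \left(1 + 2 \left(6 + 9\right)\right) 180 = 15 \left(1 + 2 \cdot 15\right) 180 = 15 \left(1 + 30\right) 180 = 15 \cdot 31 \cdot 180 = 465 \cdot 180 = 83700$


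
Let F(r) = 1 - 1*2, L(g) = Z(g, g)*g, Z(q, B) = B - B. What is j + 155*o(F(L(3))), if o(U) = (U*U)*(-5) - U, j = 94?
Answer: -526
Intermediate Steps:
Z(q, B) = 0
L(g) = 0 (L(g) = 0*g = 0)
F(r) = -1 (F(r) = 1 - 2 = -1)
o(U) = -U - 5*U² (o(U) = U²*(-5) - U = -5*U² - U = -U - 5*U²)
j + 155*o(F(L(3))) = 94 + 155*(-1*(-1)*(1 + 5*(-1))) = 94 + 155*(-1*(-1)*(1 - 5)) = 94 + 155*(-1*(-1)*(-4)) = 94 + 155*(-4) = 94 - 620 = -526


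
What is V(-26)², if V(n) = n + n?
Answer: 2704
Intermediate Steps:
V(n) = 2*n
V(-26)² = (2*(-26))² = (-52)² = 2704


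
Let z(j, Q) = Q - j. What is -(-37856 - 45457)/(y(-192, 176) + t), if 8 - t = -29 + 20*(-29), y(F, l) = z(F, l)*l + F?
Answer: 27771/21731 ≈ 1.2779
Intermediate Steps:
y(F, l) = F + l*(l - F) (y(F, l) = (l - F)*l + F = l*(l - F) + F = F + l*(l - F))
t = 617 (t = 8 - (-29 + 20*(-29)) = 8 - (-29 - 580) = 8 - 1*(-609) = 8 + 609 = 617)
-(-37856 - 45457)/(y(-192, 176) + t) = -(-37856 - 45457)/((-192 - 1*176*(-192 - 1*176)) + 617) = -(-83313)/((-192 - 1*176*(-192 - 176)) + 617) = -(-83313)/((-192 - 1*176*(-368)) + 617) = -(-83313)/((-192 + 64768) + 617) = -(-83313)/(64576 + 617) = -(-83313)/65193 = -1*(-27771/21731) = 27771/21731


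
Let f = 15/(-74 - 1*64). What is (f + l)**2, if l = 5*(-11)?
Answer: 6426225/2116 ≈ 3037.0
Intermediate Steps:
l = -55
f = -5/46 (f = 15/(-74 - 64) = 15/(-138) = 15*(-1/138) = -5/46 ≈ -0.10870)
(f + l)**2 = (-5/46 - 55)**2 = (-2535/46)**2 = 6426225/2116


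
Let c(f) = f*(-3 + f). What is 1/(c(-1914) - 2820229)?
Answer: 1/848909 ≈ 1.1780e-6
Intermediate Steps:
1/(c(-1914) - 2820229) = 1/(-1914*(-3 - 1914) - 2820229) = 1/(-1914*(-1917) - 2820229) = 1/(3669138 - 2820229) = 1/848909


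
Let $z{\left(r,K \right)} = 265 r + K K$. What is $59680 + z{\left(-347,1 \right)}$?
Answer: $-32274$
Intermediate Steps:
$z{\left(r,K \right)} = K^{2} + 265 r$ ($z{\left(r,K \right)} = 265 r + K^{2} = K^{2} + 265 r$)
$59680 + z{\left(-347,1 \right)} = 59680 + \left(1^{2} + 265 \left(-347\right)\right) = 59680 + \left(1 - 91955\right) = 59680 - 91954 = -32274$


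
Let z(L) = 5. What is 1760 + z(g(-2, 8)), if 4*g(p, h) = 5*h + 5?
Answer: 1765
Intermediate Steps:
g(p, h) = 5/4 + 5*h/4 (g(p, h) = (5*h + 5)/4 = (5 + 5*h)/4 = 5/4 + 5*h/4)
1760 + z(g(-2, 8)) = 1760 + 5 = 1765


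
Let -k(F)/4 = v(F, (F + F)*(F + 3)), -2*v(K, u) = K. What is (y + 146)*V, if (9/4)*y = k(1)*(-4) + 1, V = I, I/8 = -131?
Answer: -1347728/9 ≈ -1.4975e+5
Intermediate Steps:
I = -1048 (I = 8*(-131) = -1048)
v(K, u) = -K/2
V = -1048
k(F) = 2*F (k(F) = -(-2)*F = 2*F)
y = -28/9 (y = 4*((2*1)*(-4) + 1)/9 = 4*(2*(-4) + 1)/9 = 4*(-8 + 1)/9 = (4/9)*(-7) = -28/9 ≈ -3.1111)
(y + 146)*V = (-28/9 + 146)*(-1048) = (1286/9)*(-1048) = -1347728/9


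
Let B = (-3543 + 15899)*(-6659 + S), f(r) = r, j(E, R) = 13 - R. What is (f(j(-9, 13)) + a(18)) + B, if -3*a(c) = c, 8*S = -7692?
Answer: -94158904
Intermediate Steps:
S = -1923/2 (S = (⅛)*(-7692) = -1923/2 ≈ -961.50)
a(c) = -c/3
B = -94158898 (B = (-3543 + 15899)*(-6659 - 1923/2) = 12356*(-15241/2) = -94158898)
(f(j(-9, 13)) + a(18)) + B = ((13 - 1*13) - ⅓*18) - 94158898 = ((13 - 13) - 6) - 94158898 = (0 - 6) - 94158898 = -6 - 94158898 = -94158904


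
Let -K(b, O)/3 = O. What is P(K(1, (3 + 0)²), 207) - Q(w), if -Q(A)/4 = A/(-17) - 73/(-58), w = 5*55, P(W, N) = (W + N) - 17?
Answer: 50941/493 ≈ 103.33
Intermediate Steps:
K(b, O) = -3*O
P(W, N) = -17 + N + W (P(W, N) = (N + W) - 17 = -17 + N + W)
w = 275
Q(A) = -146/29 + 4*A/17 (Q(A) = -4*(A/(-17) - 73/(-58)) = -4*(A*(-1/17) - 73*(-1/58)) = -4*(-A/17 + 73/58) = -4*(73/58 - A/17) = -146/29 + 4*A/17)
P(K(1, (3 + 0)²), 207) - Q(w) = (-17 + 207 - 3*(3 + 0)²) - (-146/29 + (4/17)*275) = (-17 + 207 - 3*3²) - (-146/29 + 1100/17) = (-17 + 207 - 3*9) - 1*29418/493 = (-17 + 207 - 27) - 29418/493 = 163 - 29418/493 = 50941/493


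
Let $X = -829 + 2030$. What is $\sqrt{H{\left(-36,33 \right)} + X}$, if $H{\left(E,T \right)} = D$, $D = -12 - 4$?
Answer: $\sqrt{1185} \approx 34.424$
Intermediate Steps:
$D = -16$
$H{\left(E,T \right)} = -16$
$X = 1201$
$\sqrt{H{\left(-36,33 \right)} + X} = \sqrt{-16 + 1201} = \sqrt{1185}$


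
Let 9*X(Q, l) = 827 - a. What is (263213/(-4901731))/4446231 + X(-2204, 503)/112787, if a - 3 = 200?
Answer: 1511036810255065/2458105630188884607 ≈ 0.00061472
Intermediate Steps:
a = 203 (a = 3 + 200 = 203)
X(Q, l) = 208/3 (X(Q, l) = (827 - 1*203)/9 = (827 - 203)/9 = (⅑)*624 = 208/3)
(263213/(-4901731))/4446231 + X(-2204, 503)/112787 = (263213/(-4901731))/4446231 + (208/3)/112787 = (263213*(-1/4901731))*(1/4446231) + (208/3)*(1/112787) = -263213/4901731*1/4446231 + 208/338361 = -263213/21794228325861 + 208/338361 = 1511036810255065/2458105630188884607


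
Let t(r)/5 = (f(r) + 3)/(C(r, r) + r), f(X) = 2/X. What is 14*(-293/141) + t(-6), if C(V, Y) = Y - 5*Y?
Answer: -35978/1269 ≈ -28.351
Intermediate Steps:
C(V, Y) = -4*Y
t(r) = -5*(3 + 2/r)/(3*r) (t(r) = 5*((2/r + 3)/(-4*r + r)) = 5*((3 + 2/r)/((-3*r))) = 5*((3 + 2/r)*(-1/(3*r))) = 5*(-(3 + 2/r)/(3*r)) = -5*(3 + 2/r)/(3*r))
14*(-293/141) + t(-6) = 14*(-293/141) + (5/3)*(-2 - 3*(-6))/(-6)² = 14*(-293*1/141) + (5/3)*(1/36)*(-2 + 18) = 14*(-293/141) + (5/3)*(1/36)*16 = -4102/141 + 20/27 = -35978/1269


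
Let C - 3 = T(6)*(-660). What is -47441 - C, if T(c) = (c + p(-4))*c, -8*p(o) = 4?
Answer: -25664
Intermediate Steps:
p(o) = -½ (p(o) = -⅛*4 = -½)
T(c) = c*(-½ + c) (T(c) = (c - ½)*c = (-½ + c)*c = c*(-½ + c))
C = -21777 (C = 3 + (6*(-½ + 6))*(-660) = 3 + (6*(11/2))*(-660) = 3 + 33*(-660) = 3 - 21780 = -21777)
-47441 - C = -47441 - 1*(-21777) = -47441 + 21777 = -25664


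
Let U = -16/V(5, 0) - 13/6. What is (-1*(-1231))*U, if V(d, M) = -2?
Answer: 43085/6 ≈ 7180.8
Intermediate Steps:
U = 35/6 (U = -16/(-2) - 13/6 = -16*(-½) - 13*⅙ = 8 - 13/6 = 35/6 ≈ 5.8333)
(-1*(-1231))*U = -1*(-1231)*(35/6) = 1231*(35/6) = 43085/6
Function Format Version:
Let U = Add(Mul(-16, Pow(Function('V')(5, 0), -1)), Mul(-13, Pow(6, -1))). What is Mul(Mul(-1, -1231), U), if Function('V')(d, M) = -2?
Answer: Rational(43085, 6) ≈ 7180.8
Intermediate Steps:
U = Rational(35, 6) (U = Add(Mul(-16, Pow(-2, -1)), Mul(-13, Pow(6, -1))) = Add(Mul(-16, Rational(-1, 2)), Mul(-13, Rational(1, 6))) = Add(8, Rational(-13, 6)) = Rational(35, 6) ≈ 5.8333)
Mul(Mul(-1, -1231), U) = Mul(Mul(-1, -1231), Rational(35, 6)) = Mul(1231, Rational(35, 6)) = Rational(43085, 6)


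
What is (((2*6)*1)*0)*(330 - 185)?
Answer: 0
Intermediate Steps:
(((2*6)*1)*0)*(330 - 185) = ((12*1)*0)*145 = (12*0)*145 = 0*145 = 0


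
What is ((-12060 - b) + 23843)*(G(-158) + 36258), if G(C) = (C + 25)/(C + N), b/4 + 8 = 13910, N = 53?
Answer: -4767187085/3 ≈ -1.5891e+9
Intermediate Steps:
b = 55608 (b = -32 + 4*13910 = -32 + 55640 = 55608)
G(C) = (25 + C)/(53 + C) (G(C) = (C + 25)/(C + 53) = (25 + C)/(53 + C))
((-12060 - b) + 23843)*(G(-158) + 36258) = ((-12060 - 1*55608) + 23843)*((25 - 158)/(53 - 158) + 36258) = ((-12060 - 55608) + 23843)*(-133/(-105) + 36258) = (-67668 + 23843)*(-1/105*(-133) + 36258) = -43825*(19/15 + 36258) = -43825*543889/15 = -4767187085/3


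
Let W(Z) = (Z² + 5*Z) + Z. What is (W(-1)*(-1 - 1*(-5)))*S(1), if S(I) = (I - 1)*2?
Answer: 0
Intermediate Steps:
W(Z) = Z² + 6*Z
S(I) = -2 + 2*I (S(I) = (-1 + I)*2 = -2 + 2*I)
(W(-1)*(-1 - 1*(-5)))*S(1) = ((-(6 - 1))*(-1 - 1*(-5)))*(-2 + 2*1) = ((-1*5)*(-1 + 5))*(-2 + 2) = -5*4*0 = -20*0 = 0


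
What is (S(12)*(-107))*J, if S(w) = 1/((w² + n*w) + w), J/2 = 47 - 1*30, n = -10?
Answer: -1819/18 ≈ -101.06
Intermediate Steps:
J = 34 (J = 2*(47 - 1*30) = 2*(47 - 30) = 2*17 = 34)
S(w) = 1/(w² - 9*w) (S(w) = 1/((w² - 10*w) + w) = 1/(w² - 9*w))
(S(12)*(-107))*J = ((1/(12*(-9 + 12)))*(-107))*34 = (((1/12)/3)*(-107))*34 = (((1/12)*(⅓))*(-107))*34 = ((1/36)*(-107))*34 = -107/36*34 = -1819/18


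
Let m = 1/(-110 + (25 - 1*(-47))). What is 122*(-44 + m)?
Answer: -102053/19 ≈ -5371.2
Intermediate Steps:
m = -1/38 (m = 1/(-110 + (25 + 47)) = 1/(-110 + 72) = 1/(-38) = -1/38 ≈ -0.026316)
122*(-44 + m) = 122*(-44 - 1/38) = 122*(-1673/38) = -102053/19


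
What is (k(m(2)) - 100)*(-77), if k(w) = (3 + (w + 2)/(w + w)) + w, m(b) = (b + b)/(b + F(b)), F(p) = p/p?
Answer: 87241/12 ≈ 7270.1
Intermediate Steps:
F(p) = 1
m(b) = 2*b/(1 + b) (m(b) = (b + b)/(b + 1) = (2*b)/(1 + b) = 2*b/(1 + b))
k(w) = 3 + w + (2 + w)/(2*w) (k(w) = (3 + (2 + w)/((2*w))) + w = (3 + (2 + w)*(1/(2*w))) + w = (3 + (2 + w)/(2*w)) + w = 3 + w + (2 + w)/(2*w))
(k(m(2)) - 100)*(-77) = ((7/2 + 2*2/(1 + 2) + 1/(2*2/(1 + 2))) - 100)*(-77) = ((7/2 + 2*2/3 + 1/(2*2/3)) - 100)*(-77) = ((7/2 + 2*2*(⅓) + 1/(2*2*(⅓))) - 100)*(-77) = ((7/2 + 4/3 + 1/(4/3)) - 100)*(-77) = ((7/2 + 4/3 + ¾) - 100)*(-77) = (67/12 - 100)*(-77) = -1133/12*(-77) = 87241/12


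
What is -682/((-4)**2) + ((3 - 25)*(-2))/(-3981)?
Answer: -1357873/31848 ≈ -42.636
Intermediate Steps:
-682/((-4)**2) + ((3 - 25)*(-2))/(-3981) = -682/16 - 22*(-2)*(-1/3981) = -682*1/16 + 44*(-1/3981) = -341/8 - 44/3981 = -1357873/31848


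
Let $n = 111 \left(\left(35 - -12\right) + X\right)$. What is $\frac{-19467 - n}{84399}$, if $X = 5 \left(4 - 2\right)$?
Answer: $- \frac{8598}{28133} \approx -0.30562$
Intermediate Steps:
$X = 10$ ($X = 5 \cdot 2 = 10$)
$n = 6327$ ($n = 111 \left(\left(35 - -12\right) + 10\right) = 111 \left(\left(35 + 12\right) + 10\right) = 111 \left(47 + 10\right) = 111 \cdot 57 = 6327$)
$\frac{-19467 - n}{84399} = \frac{-19467 - 6327}{84399} = \left(-19467 - 6327\right) \frac{1}{84399} = \left(-25794\right) \frac{1}{84399} = - \frac{8598}{28133}$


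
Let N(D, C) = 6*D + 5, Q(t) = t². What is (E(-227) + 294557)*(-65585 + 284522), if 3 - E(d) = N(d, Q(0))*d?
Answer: -2951051823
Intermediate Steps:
N(D, C) = 5 + 6*D
E(d) = 3 - d*(5 + 6*d) (E(d) = 3 - (5 + 6*d)*d = 3 - d*(5 + 6*d))
(E(-227) + 294557)*(-65585 + 284522) = ((3 - 1*(-227)*(5 + 6*(-227))) + 294557)*(-65585 + 284522) = ((3 - 1*(-227)*(5 - 1362)) + 294557)*218937 = ((3 - 1*(-227)*(-1357)) + 294557)*218937 = ((3 - 308039) + 294557)*218937 = (-308036 + 294557)*218937 = -13479*218937 = -2951051823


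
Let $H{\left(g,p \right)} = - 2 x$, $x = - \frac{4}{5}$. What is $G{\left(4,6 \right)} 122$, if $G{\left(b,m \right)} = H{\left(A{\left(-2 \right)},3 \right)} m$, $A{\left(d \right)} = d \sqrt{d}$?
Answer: $\frac{5856}{5} \approx 1171.2$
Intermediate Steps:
$x = - \frac{4}{5}$ ($x = \left(-4\right) \frac{1}{5} = - \frac{4}{5} \approx -0.8$)
$A{\left(d \right)} = d^{\frac{3}{2}}$
$H{\left(g,p \right)} = \frac{8}{5}$ ($H{\left(g,p \right)} = \left(-2\right) \left(- \frac{4}{5}\right) = \frac{8}{5}$)
$G{\left(b,m \right)} = \frac{8 m}{5}$
$G{\left(4,6 \right)} 122 = \frac{8}{5} \cdot 6 \cdot 122 = \frac{48}{5} \cdot 122 = \frac{5856}{5}$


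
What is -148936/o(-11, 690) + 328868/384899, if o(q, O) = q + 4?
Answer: 57327619540/2694293 ≈ 21277.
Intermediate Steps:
o(q, O) = 4 + q
-148936/o(-11, 690) + 328868/384899 = -148936/(4 - 11) + 328868/384899 = -148936/(-7) + 328868*(1/384899) = -148936*(-1/7) + 328868/384899 = 148936/7 + 328868/384899 = 57327619540/2694293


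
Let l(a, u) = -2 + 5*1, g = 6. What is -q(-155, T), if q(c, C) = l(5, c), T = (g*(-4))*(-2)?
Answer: -3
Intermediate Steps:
T = 48 (T = (6*(-4))*(-2) = -24*(-2) = 48)
l(a, u) = 3 (l(a, u) = -2 + 5 = 3)
q(c, C) = 3
-q(-155, T) = -1*3 = -3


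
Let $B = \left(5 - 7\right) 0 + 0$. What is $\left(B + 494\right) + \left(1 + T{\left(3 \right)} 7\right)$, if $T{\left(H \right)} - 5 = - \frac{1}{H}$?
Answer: $\frac{1583}{3} \approx 527.67$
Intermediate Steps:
$T{\left(H \right)} = 5 - \frac{1}{H}$
$B = 0$ ($B = \left(5 - 7\right) 0 + 0 = \left(-2\right) 0 + 0 = 0 + 0 = 0$)
$\left(B + 494\right) + \left(1 + T{\left(3 \right)} 7\right) = \left(0 + 494\right) + \left(1 + \left(5 - \frac{1}{3}\right) 7\right) = 494 + \left(1 + \left(5 - \frac{1}{3}\right) 7\right) = 494 + \left(1 + \frac{14}{3} \cdot 7\right) = 494 + \left(1 + \frac{98}{3}\right) = 494 + \frac{101}{3} = \frac{1583}{3}$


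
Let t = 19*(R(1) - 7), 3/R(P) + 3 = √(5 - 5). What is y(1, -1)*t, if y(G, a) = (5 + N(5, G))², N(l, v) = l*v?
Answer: -15200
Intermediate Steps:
R(P) = -1 (R(P) = 3/(-3 + √(5 - 5)) = 3/(-3 + √0) = 3/(-3 + 0) = 3/(-3) = 3*(-⅓) = -1)
t = -152 (t = 19*(-1 - 7) = 19*(-8) = -152)
y(G, a) = (5 + 5*G)²
y(1, -1)*t = (25*(1 + 1)²)*(-152) = (25*2²)*(-152) = (25*4)*(-152) = 100*(-152) = -15200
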